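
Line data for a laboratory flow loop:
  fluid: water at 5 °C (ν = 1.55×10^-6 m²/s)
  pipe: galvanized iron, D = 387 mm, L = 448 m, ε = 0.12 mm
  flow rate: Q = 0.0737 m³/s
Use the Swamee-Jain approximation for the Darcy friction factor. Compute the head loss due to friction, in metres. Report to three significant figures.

h_f ≈ 0.426 m

V = 4Q/(πD²) = 4·0.0737/(π·0.387²) = 0.6265 m/s
Re = VD/ν = 0.6265·0.387/1.55×10^-6 = 1.56×10^5 → turbulent
ε/D = 0.12/387 = 3.10×10^-4
Swamee-Jain: f = 0.01838
h_f = f(L/D)V²/(2g) = 0.01838·(448/0.387)·0.6265²/(2·9.81) = 0.4257 m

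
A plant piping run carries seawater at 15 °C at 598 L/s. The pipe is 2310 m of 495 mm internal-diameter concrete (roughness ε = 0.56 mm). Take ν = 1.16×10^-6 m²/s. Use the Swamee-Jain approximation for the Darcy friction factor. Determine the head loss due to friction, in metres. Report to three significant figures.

V = 4Q/(πD²) = 4·0.598/(π·0.495²) = 3.107 m/s
Re = VD/ν = 3.107·0.495/1.16×10^-6 = 1.33×10^6 → turbulent
ε/D = 0.56/495 = 0.00113
Swamee-Jain: f = 0.02052
h_f = f(L/D)V²/(2g) = 0.02052·(2310/0.495)·3.107²/(2·9.81) = 47.14 m

h_f ≈ 47.1 m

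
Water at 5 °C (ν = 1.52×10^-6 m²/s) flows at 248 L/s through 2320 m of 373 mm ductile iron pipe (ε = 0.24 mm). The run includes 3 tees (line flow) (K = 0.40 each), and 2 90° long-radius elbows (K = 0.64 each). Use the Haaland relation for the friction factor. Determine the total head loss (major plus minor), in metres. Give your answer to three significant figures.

H_L ≈ 30.6 m

V = 4Q/(πD²) = 2.270 m/s; V²/2g = 0.2625 m
Re = 5.57×10^5, ε/D = 6.43×10^-4 → f = 0.01836 (Haaland)
Major: h_f = f(L/D)·V²/2g = 0.01836·6220·0.2625 = 29.99 m
Minor: ΣK = 2.48; h_m = ΣK·V²/2g = 0.6511 m
Total H_L = 29.99 + 0.6511 = 30.64 m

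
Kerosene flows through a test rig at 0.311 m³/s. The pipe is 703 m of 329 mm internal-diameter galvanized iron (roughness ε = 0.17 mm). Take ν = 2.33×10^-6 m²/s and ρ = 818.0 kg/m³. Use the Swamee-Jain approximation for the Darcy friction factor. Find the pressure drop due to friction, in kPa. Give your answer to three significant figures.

Δp ≈ 209 kPa

V = 4Q/(πD²) = 4·0.311/(π·0.329²) = 3.658 m/s
Re = VD/ν = 3.658·0.329/2.33×10^-6 = 5.17×10^5 → turbulent
ε/D = 0.17/329 = 5.17×10^-4
Swamee-Jain: f = 0.01785
h_f = f(L/D)V²/(2g) = 0.01785·(703/0.329)·3.658²/(2·9.81) = 26.02 m
Δp = ρg·h_f = 818.0·9.81·26.02 = 208.8 kPa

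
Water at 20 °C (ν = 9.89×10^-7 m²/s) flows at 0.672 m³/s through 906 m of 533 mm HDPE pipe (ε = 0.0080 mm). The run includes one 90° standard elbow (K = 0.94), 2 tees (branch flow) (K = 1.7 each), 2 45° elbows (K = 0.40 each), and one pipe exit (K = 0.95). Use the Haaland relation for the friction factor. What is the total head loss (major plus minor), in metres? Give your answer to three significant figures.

H_L ≈ 11.5 m

V = 4Q/(πD²) = 3.012 m/s; V²/2g = 0.4623 m
Re = 1.62×10^6, ε/D = 1.50×10^-5 → f = 0.01108 (Haaland)
Major: h_f = f(L/D)·V²/2g = 0.01108·1700·0.4623 = 8.711 m
Minor: ΣK = 6.09; h_m = ΣK·V²/2g = 2.816 m
Total H_L = 8.711 + 2.816 = 11.53 m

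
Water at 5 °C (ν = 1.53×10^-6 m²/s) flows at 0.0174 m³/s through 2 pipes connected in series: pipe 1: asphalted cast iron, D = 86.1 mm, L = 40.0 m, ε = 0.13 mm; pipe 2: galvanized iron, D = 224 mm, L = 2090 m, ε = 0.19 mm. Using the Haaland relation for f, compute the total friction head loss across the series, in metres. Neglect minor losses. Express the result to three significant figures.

Pipe 1: V = 2.988 m/s, Re = 1.68×10^5, ε/D = 0.00151, f = 0.02292, h_1 = f(L/D)V²/2g = 4.847 m
Pipe 2: V = 0.4415 m/s, Re = 6.46×10^4, ε/D = 8.48×10^-4, f = 0.02250, h_2 = f(L/D)V²/2g = 2.086 m
Series → Q common, losses add: H = Σh = 6.933 m

H ≈ 6.93 m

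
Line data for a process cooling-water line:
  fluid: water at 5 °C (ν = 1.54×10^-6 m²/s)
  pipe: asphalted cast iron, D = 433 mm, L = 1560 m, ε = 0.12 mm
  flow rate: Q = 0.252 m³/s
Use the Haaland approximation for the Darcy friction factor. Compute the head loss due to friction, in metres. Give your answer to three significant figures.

V = 4Q/(πD²) = 4·0.252/(π·0.433²) = 1.711 m/s
Re = VD/ν = 1.711·0.433/1.54×10^-6 = 4.81×10^5 → turbulent
ε/D = 0.12/433 = 2.77×10^-4
Haaland: f = 0.01601
h_f = f(L/D)V²/(2g) = 0.01601·(1560/0.433)·1.711²/(2·9.81) = 8.610 m

h_f ≈ 8.61 m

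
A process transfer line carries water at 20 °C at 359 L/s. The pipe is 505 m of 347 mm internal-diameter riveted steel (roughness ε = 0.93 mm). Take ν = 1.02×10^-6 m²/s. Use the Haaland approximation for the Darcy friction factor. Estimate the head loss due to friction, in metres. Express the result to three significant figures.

V = 4Q/(πD²) = 4·0.359/(π·0.347²) = 3.796 m/s
Re = VD/ν = 3.796·0.347/1.02×10^-6 = 1.29×10^6 → turbulent
ε/D = 0.93/347 = 0.00268
Haaland: f = 0.02551
h_f = f(L/D)V²/(2g) = 0.02551·(505/0.347)·3.796²/(2·9.81) = 27.27 m

h_f ≈ 27.3 m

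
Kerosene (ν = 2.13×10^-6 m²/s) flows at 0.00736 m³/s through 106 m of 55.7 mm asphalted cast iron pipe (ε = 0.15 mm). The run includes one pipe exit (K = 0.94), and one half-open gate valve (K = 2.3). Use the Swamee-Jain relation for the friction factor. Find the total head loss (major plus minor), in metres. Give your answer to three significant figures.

V = 4Q/(πD²) = 3.020 m/s; V²/2g = 0.4650 m
Re = 7.90×10^4, ε/D = 0.00269 → f = 0.02739 (Swamee-Jain)
Major: h_f = f(L/D)·V²/2g = 0.02739·1903·0.4650 = 24.24 m
Minor: ΣK = 3.24; h_m = ΣK·V²/2g = 1.507 m
Total H_L = 24.24 + 1.507 = 25.74 m

H_L ≈ 25.7 m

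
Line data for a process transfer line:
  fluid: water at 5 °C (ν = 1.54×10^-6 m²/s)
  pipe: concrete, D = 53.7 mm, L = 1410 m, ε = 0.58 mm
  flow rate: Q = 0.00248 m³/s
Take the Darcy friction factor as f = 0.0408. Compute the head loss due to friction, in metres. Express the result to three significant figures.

h_f ≈ 65.5 m

V = 4Q/(πD²) = 4·0.00248/(π·0.0537²) = 1.095 m/s
h_f = f(L/D)V²/(2g) = 0.04080·(1410/0.0537)·1.095²/(2·9.81) = 65.47 m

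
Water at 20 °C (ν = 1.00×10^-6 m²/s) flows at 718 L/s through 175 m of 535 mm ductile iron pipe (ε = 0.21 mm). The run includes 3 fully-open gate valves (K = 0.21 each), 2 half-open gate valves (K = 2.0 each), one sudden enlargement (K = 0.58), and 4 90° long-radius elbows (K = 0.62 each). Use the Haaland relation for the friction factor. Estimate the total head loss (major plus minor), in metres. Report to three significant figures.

H_L ≈ 6.75 m

V = 4Q/(πD²) = 3.194 m/s; V²/2g = 0.5199 m
Re = 1.71×10^6, ε/D = 3.93×10^-4 → f = 0.01617 (Haaland)
Major: h_f = f(L/D)·V²/2g = 0.01617·327.1·0.5199 = 2.751 m
Minor: ΣK = 7.69; h_m = ΣK·V²/2g = 3.998 m
Total H_L = 2.751 + 3.998 = 6.749 m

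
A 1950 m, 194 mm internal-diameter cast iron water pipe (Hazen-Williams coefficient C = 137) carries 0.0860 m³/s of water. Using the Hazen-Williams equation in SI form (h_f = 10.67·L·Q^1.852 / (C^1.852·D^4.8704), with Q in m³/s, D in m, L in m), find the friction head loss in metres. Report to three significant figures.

h_f ≈ 71.8 m

h_f = 10.67·1950·0.0860^1.852 / (137^1.852·0.194^4.8704) = 71.84 m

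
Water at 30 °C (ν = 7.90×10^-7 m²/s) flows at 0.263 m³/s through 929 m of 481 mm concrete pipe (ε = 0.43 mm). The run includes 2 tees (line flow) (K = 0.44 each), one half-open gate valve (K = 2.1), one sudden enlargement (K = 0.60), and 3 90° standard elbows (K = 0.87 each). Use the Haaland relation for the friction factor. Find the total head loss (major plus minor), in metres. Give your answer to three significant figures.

V = 4Q/(πD²) = 1.447 m/s; V²/2g = 0.1068 m
Re = 8.81×10^5, ε/D = 8.94×10^-4 → f = 0.01948 (Haaland)
Major: h_f = f(L/D)·V²/2g = 0.01948·1931·0.1068 = 4.016 m
Minor: ΣK = 6.19; h_m = ΣK·V²/2g = 0.6609 m
Total H_L = 4.016 + 0.6609 = 4.677 m

H_L ≈ 4.68 m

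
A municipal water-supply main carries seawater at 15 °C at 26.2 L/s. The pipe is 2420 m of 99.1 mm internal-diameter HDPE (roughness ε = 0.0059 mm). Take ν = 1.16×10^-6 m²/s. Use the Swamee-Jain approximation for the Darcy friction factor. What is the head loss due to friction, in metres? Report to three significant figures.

V = 4Q/(πD²) = 4·0.0262/(π·0.0991²) = 3.397 m/s
Re = VD/ν = 3.397·0.0991/1.16×10^-6 = 2.90×10^5 → turbulent
ε/D = 0.0059/99.1 = 5.95×10^-5
Swamee-Jain: f = 0.01511
h_f = f(L/D)V²/(2g) = 0.01511·(2420/0.0991)·3.397²/(2·9.81) = 217.0 m

h_f ≈ 217 m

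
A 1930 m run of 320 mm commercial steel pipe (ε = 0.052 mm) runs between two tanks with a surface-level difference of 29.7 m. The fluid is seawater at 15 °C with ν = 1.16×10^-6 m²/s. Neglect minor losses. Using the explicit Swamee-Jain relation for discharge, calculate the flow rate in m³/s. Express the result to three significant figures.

Swamee-Jain (Type II): Q = -0.965·√(gD⁵h_f/L)·ln[ε/(3.7D) + √(3.17ν²L/(gD³h_f))]
√(gD⁵h_f/L) = √(9.81·0.320⁵·29.7/1930) = 0.02251
ε/(3.7D) = 4.39×10^-5; √(3.17ν²L/(gD³h_f)) = 2.94×10^-5
Q = -0.965·0.02251·ln(7.328×10^-5) = 0.2068 m³/s
Check: V = 2.57 m/s, Re = 7.09×10^5, f = 0.01469, h_f = 29.9 m ≈ 29.7 m ✓

Q ≈ 0.207 m³/s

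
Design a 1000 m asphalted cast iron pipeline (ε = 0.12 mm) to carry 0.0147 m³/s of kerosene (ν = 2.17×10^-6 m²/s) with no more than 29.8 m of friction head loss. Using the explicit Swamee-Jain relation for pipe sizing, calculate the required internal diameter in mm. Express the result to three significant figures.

D ≈ 108 mm

Swamee-Jain (Type III): D = 0.66·[ε^1.25·(LQ²/(gh_f))^4.75 + ν·Q^9.4·(L/(gh_f))^5.2]^0.04
LQ²/(gh_f) = 7.392×10^-4; L/(gh_f) = 3.421
Term 1 = ε^1.25·(…)^4.75 = 1.68×10^-20; Term 2 = ν·Q^9.4·(…)^5.2 = 7.70×10^-21
D = 0.66·(1.68×10^-20 + 7.70×10^-21)^0.04 = 0.1084 m = 108 mm
Check: V = 1.59 m/s, Re = 7.96×10^4, f = 0.02321, h_f = 27.7 m ≈ 29.8 m ✓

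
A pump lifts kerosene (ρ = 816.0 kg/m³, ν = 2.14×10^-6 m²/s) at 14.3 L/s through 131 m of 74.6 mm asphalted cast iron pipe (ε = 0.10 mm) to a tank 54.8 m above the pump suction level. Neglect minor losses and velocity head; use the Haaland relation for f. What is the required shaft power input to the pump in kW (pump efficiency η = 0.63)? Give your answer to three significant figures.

V = 4Q/(πD²) = 3.272 m/s; Re = 1.14×10^5; ε/D = 0.00134; f = 0.02287
h_f = f(L/D)V²/2g = 21.91 m
Total head H = z + h_f = 54.8 + 21.91 = 76.71 m
P_hyd = ρgQH = 816.0·9.81·0.0143·76.71 = 8.781 kW
P_shaft = P_hyd/η = 8.781/0.63 = 13.94 kW

P_shaft ≈ 13.9 kW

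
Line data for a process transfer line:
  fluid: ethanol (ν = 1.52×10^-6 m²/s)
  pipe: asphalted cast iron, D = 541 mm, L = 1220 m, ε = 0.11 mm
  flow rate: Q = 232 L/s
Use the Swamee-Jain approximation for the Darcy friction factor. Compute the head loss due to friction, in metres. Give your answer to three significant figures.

h_f ≈ 1.88 m

V = 4Q/(πD²) = 4·0.232/(π·0.541²) = 1.009 m/s
Re = VD/ν = 1.009·0.541/1.52×10^-6 = 3.59×10^5 → turbulent
ε/D = 0.11/541 = 2.03×10^-4
Swamee-Jain: f = 0.01603
h_f = f(L/D)V²/(2g) = 0.01603·(1220/0.541)·1.009²/(2·9.81) = 1.877 m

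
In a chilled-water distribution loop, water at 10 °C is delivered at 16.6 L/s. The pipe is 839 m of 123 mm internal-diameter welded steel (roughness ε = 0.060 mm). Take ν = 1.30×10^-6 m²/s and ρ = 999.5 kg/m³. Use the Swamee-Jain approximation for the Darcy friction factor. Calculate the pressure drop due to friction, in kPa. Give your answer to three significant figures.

Δp ≈ 131 kPa

V = 4Q/(πD²) = 4·0.0166/(π·0.123²) = 1.397 m/s
Re = VD/ν = 1.397·0.123/1.30×10^-6 = 1.32×10^5 → turbulent
ε/D = 0.060/123 = 4.88×10^-4
Swamee-Jain: f = 0.01968
h_f = f(L/D)V²/(2g) = 0.01968·(839/0.123)·1.397²/(2·9.81) = 13.36 m
Δp = ρg·h_f = 999.5·9.81·13.36 = 131.0 kPa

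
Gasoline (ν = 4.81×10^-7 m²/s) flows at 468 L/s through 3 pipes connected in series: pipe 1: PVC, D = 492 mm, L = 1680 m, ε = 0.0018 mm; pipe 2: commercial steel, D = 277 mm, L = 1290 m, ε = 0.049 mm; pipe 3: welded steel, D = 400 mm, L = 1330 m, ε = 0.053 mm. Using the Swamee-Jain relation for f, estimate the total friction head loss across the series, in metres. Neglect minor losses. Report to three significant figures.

Pipe 1: V = 2.462 m/s, Re = 2.52×10^6, ε/D = 3.66×10^-6, f = 0.01016, h_1 = f(L/D)V²/2g = 10.71 m
Pipe 2: V = 7.766 m/s, Re = 4.47×10^6, ε/D = 1.77×10^-4, f = 0.01371, h_2 = f(L/D)V²/2g = 196.3 m
Pipe 3: V = 3.724 m/s, Re = 3.10×10^6, ε/D = 1.32×10^-4, f = 0.01318, h_3 = f(L/D)V²/2g = 30.97 m
Series → Q common, losses add: H = Σh = 238.0 m

H ≈ 238 m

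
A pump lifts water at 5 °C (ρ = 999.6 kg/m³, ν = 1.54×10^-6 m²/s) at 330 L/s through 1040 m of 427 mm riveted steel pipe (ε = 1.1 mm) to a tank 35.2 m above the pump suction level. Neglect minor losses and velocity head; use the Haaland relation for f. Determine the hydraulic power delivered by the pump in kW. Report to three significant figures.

P_hyd ≈ 168 kW

V = 4Q/(πD²) = 2.304 m/s; Re = 6.39×10^5; ε/D = 0.00258; f = 0.02534
h_f = f(L/D)V²/2g = 16.71 m
Total head H = z + h_f = 35.2 + 16.71 = 51.91 m
P_hyd = ρgQH = 999.6·9.81·0.330·51.91 = 168.0 kW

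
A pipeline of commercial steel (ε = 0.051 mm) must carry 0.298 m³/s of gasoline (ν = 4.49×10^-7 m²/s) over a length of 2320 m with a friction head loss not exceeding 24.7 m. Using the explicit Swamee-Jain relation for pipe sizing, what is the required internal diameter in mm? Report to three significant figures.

Swamee-Jain (Type III): D = 0.66·[ε^1.25·(LQ²/(gh_f))^4.75 + ν·Q^9.4·(L/(gh_f))^5.2]^0.04
LQ²/(gh_f) = 0.8503; L/(gh_f) = 9.575
Term 1 = ε^1.25·(…)^4.75 = 1.99×10^-6; Term 2 = ν·Q^9.4·(…)^5.2 = 6.48×10^-7
D = 0.66·(1.99×10^-6 + 6.48×10^-7)^0.04 = 0.3948 m = 395 mm
Check: V = 2.43 m/s, Re = 2.14×10^6, f = 0.01331, h_f = 23.6 m ≈ 24.7 m ✓

D ≈ 395 mm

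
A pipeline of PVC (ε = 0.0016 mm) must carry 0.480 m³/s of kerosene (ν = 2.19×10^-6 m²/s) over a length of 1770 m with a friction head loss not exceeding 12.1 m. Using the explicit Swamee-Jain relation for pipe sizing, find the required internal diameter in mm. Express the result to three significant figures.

Swamee-Jain (Type III): D = 0.66·[ε^1.25·(LQ²/(gh_f))^4.75 + ν·Q^9.4·(L/(gh_f))^5.2]^0.04
LQ²/(gh_f) = 3.436; L/(gh_f) = 14.91
Term 1 = ε^1.25·(…)^4.75 = 2.00×10^-5; Term 2 = ν·Q^9.4·(…)^5.2 = 0.00280
D = 0.66·(2.00×10^-5 + 0.00280)^0.04 = 0.5218 m = 522 mm
Check: V = 2.24 m/s, Re = 5.35×10^5, f = 0.01299, h_f = 11.3 m ≈ 12.1 m ✓

D ≈ 522 mm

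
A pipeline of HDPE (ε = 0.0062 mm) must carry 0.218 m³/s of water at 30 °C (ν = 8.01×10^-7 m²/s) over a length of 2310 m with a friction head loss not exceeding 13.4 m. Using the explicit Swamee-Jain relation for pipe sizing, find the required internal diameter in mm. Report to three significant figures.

D ≈ 387 mm

Swamee-Jain (Type III): D = 0.66·[ε^1.25·(LQ²/(gh_f))^4.75 + ν·Q^9.4·(L/(gh_f))^5.2]^0.04
LQ²/(gh_f) = 0.8351; L/(gh_f) = 17.57
Term 1 = ε^1.25·(…)^4.75 = 1.31×10^-7; Term 2 = ν·Q^9.4·(…)^5.2 = 1.44×10^-6
D = 0.66·(1.31×10^-7 + 1.44×10^-6)^0.04 = 0.3867 m = 387 mm
Check: V = 1.86 m/s, Re = 8.96×10^5, f = 0.01219, h_f = 12.8 m ≈ 13.4 m ✓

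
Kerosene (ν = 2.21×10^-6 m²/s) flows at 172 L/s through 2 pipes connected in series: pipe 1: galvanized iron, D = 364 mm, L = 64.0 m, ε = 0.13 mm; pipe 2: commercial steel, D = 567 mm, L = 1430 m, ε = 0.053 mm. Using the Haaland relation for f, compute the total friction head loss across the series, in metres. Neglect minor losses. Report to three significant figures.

Pipe 1: V = 1.653 m/s, Re = 2.72×10^5, ε/D = 3.57×10^-4, f = 0.01733, h_1 = f(L/D)V²/2g = 0.4243 m
Pipe 2: V = 0.6812 m/s, Re = 1.75×10^5, ε/D = 9.35×10^-5, f = 0.01650, h_2 = f(L/D)V²/2g = 0.9844 m
Series → Q common, losses add: H = Σh = 1.409 m

H ≈ 1.41 m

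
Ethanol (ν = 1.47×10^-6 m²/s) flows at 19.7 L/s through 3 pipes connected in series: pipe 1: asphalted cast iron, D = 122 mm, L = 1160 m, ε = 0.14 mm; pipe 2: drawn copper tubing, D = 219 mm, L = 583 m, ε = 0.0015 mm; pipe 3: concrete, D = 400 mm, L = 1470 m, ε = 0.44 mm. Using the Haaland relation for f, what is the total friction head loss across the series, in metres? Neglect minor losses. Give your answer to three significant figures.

Pipe 1: V = 1.685 m/s, Re = 1.40×10^5, ε/D = 0.00115, f = 0.02192, h_1 = f(L/D)V²/2g = 30.17 m
Pipe 2: V = 0.5230 m/s, Re = 7.79×10^4, ε/D = 6.85×10^-6, f = 0.01881, h_2 = f(L/D)V²/2g = 0.6981 m
Pipe 3: V = 0.1568 m/s, Re = 4.27×10^4, ε/D = 0.00110, f = 0.02452, h_3 = f(L/D)V²/2g = 0.1129 m
Series → Q common, losses add: H = Σh = 30.98 m

H ≈ 31.0 m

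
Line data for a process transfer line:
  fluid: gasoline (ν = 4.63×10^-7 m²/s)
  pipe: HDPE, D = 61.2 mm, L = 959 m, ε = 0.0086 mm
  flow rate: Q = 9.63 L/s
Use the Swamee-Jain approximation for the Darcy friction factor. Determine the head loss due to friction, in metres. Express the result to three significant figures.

V = 4Q/(πD²) = 4·0.00963/(π·0.0612²) = 3.274 m/s
Re = VD/ν = 3.274·0.0612/4.63×10^-7 = 4.33×10^5 → turbulent
ε/D = 0.0086/61.2 = 1.41×10^-4
Swamee-Jain: f = 0.01515
h_f = f(L/D)V²/(2g) = 0.01515·(959/0.0612)·3.274²/(2·9.81) = 129.6 m

h_f ≈ 130 m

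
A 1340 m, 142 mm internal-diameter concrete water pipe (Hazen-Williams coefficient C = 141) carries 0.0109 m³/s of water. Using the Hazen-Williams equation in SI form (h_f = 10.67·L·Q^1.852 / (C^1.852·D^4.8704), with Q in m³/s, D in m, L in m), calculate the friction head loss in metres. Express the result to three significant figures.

h_f ≈ 4.67 m

h_f = 10.67·1340·0.0109^1.852 / (141^1.852·0.142^4.8704) = 4.666 m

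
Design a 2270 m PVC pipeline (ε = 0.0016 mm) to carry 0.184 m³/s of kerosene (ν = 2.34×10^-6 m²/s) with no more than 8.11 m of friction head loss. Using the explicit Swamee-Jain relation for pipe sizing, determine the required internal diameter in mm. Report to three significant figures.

Swamee-Jain (Type III): D = 0.66·[ε^1.25·(LQ²/(gh_f))^4.75 + ν·Q^9.4·(L/(gh_f))^5.2]^0.04
LQ²/(gh_f) = 0.9660; L/(gh_f) = 28.53
Term 1 = ε^1.25·(…)^4.75 = 4.83×10^-8; Term 2 = ν·Q^9.4·(…)^5.2 = 1.06×10^-5
D = 0.66·(4.83×10^-8 + 1.06×10^-5)^0.04 = 0.4175 m = 418 mm
Check: V = 1.34 m/s, Re = 2.40×10^5, f = 0.01504, h_f = 7.53 m ≈ 8.11 m ✓

D ≈ 418 mm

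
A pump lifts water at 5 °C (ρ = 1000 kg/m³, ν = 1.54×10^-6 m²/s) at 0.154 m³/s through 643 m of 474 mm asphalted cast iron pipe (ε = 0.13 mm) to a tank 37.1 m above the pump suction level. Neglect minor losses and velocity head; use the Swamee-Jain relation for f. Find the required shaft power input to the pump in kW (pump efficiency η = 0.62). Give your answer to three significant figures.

P_shaft ≈ 92.6 kW

V = 4Q/(πD²) = 0.8727 m/s; Re = 2.69×10^5; ε/D = 2.74×10^-4; f = 0.01706
h_f = f(L/D)V²/2g = 0.8986 m
Total head H = z + h_f = 37.1 + 0.8986 = 38.00 m
P_hyd = ρgQH = 1000·9.81·0.154·38.00 = 57.41 kW
P_shaft = P_hyd/η = 57.41/0.62 = 92.59 kW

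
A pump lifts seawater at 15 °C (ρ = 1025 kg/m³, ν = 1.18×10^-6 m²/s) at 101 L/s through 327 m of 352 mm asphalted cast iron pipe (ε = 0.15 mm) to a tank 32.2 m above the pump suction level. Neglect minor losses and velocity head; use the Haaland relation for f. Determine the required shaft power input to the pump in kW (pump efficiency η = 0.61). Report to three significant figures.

P_shaft ≈ 55.1 kW

V = 4Q/(πD²) = 1.038 m/s; Re = 3.10×10^5; ε/D = 4.26×10^-4; f = 0.01759
h_f = f(L/D)V²/2g = 0.8972 m
Total head H = z + h_f = 32.2 + 0.8972 = 33.10 m
P_hyd = ρgQH = 1025·9.81·0.101·33.10 = 33.61 kW
P_shaft = P_hyd/η = 33.61/0.61 = 55.10 kW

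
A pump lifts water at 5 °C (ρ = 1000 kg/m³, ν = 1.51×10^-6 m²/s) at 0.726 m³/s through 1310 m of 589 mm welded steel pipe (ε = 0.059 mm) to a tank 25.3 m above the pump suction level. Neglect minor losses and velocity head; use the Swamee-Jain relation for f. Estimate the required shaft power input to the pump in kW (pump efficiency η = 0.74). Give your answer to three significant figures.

P_shaft ≈ 348 kW

V = 4Q/(πD²) = 2.665 m/s; Re = 1.04×10^6; ε/D = 1.00×10^-4; f = 0.01347
h_f = f(L/D)V²/2g = 10.84 m
Total head H = z + h_f = 25.3 + 10.84 = 36.14 m
P_hyd = ρgQH = 1000·9.81·0.726·36.14 = 257.4 kW
P_shaft = P_hyd/η = 257.4/0.74 = 347.8 kW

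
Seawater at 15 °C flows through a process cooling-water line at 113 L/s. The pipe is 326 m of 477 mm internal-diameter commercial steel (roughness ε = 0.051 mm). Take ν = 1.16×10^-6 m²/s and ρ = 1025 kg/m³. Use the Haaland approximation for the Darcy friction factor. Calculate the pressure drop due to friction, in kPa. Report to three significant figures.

V = 4Q/(πD²) = 4·0.113/(π·0.477²) = 0.6323 m/s
Re = VD/ν = 0.6323·0.477/1.16×10^-6 = 2.60×10^5 → turbulent
ε/D = 0.051/477 = 1.07×10^-4
Haaland: f = 0.01560
h_f = f(L/D)V²/(2g) = 0.01560·(326/0.477)·0.6323²/(2·9.81) = 0.2173 m
Δp = ρg·h_f = 1025·9.81·0.2173 = 2.185 kPa

Δp ≈ 2.19 kPa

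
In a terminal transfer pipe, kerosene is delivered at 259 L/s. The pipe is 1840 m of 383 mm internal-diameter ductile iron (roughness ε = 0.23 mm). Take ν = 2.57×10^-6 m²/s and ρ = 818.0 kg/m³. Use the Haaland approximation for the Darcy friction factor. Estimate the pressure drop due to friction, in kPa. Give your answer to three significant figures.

Δp ≈ 184 kPa

V = 4Q/(πD²) = 4·0.259/(π·0.383²) = 2.248 m/s
Re = VD/ν = 2.248·0.383/2.57×10^-6 = 3.35×10^5 → turbulent
ε/D = 0.23/383 = 6.01×10^-4
Haaland: f = 0.01852
h_f = f(L/D)V²/(2g) = 0.01852·(1840/0.383)·2.248²/(2·9.81) = 22.92 m
Δp = ρg·h_f = 818.0·9.81·22.92 = 183.9 kPa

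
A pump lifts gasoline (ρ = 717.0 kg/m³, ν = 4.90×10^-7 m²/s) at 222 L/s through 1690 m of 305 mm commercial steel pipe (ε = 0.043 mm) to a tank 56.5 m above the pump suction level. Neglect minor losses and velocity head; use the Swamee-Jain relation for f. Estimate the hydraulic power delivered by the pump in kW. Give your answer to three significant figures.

V = 4Q/(πD²) = 3.039 m/s; Re = 1.89×10^6; ε/D = 1.41×10^-4; f = 0.01357
h_f = f(L/D)V²/2g = 35.38 m
Total head H = z + h_f = 56.5 + 35.38 = 91.88 m
P_hyd = ρgQH = 717.0·9.81·0.222·91.88 = 143.5 kW

P_hyd ≈ 143 kW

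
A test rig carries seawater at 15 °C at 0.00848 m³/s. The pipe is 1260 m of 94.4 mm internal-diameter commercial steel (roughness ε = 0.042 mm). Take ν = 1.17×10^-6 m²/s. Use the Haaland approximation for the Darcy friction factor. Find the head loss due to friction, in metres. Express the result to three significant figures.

h_f ≈ 19.9 m

V = 4Q/(πD²) = 4·0.00848/(π·0.0944²) = 1.212 m/s
Re = VD/ν = 1.212·0.0944/1.17×10^-6 = 9.78×10^4 → turbulent
ε/D = 0.042/94.4 = 4.45×10^-4
Haaland: f = 0.01989
h_f = f(L/D)V²/(2g) = 0.01989·(1260/0.0944)·1.212²/(2·9.81) = 19.87 m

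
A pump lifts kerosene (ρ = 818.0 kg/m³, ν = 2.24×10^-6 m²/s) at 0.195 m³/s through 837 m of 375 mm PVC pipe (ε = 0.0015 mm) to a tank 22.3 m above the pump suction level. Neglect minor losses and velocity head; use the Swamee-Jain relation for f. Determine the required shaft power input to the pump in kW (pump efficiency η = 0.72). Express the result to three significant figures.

V = 4Q/(πD²) = 1.766 m/s; Re = 2.96×10^5; ε/D = 4.00×10^-6; f = 0.01446
h_f = f(L/D)V²/2g = 5.128 m
Total head H = z + h_f = 22.3 + 5.128 = 27.43 m
P_hyd = ρgQH = 818.0·9.81·0.195·27.43 = 42.92 kW
P_shaft = P_hyd/η = 42.92/0.72 = 59.61 kW

P_shaft ≈ 59.6 kW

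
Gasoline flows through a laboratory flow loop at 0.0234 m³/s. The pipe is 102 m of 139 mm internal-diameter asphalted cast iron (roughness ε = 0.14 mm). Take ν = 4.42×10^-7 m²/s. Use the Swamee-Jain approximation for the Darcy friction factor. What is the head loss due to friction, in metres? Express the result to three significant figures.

h_f ≈ 1.81 m

V = 4Q/(πD²) = 4·0.0234/(π·0.139²) = 1.542 m/s
Re = VD/ν = 1.542·0.139/4.42×10^-7 = 4.85×10^5 → turbulent
ε/D = 0.14/139 = 0.00101
Swamee-Jain: f = 0.02041
h_f = f(L/D)V²/(2g) = 0.02041·(102/0.139)·1.542²/(2·9.81) = 1.815 m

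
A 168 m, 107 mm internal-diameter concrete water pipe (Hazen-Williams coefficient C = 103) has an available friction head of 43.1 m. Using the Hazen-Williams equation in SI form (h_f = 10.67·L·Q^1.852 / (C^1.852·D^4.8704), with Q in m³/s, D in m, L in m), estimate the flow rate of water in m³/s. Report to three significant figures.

Rearranging: Q = [h_f·C^1.852·D^4.8704 / (10.67·L)]^(1/1.852)
Q = [43.1·103^1.852·0.107^4.8704 / (10.67·168)]^0.540 = 0.03856 m³/s

Q ≈ 0.0386 m³/s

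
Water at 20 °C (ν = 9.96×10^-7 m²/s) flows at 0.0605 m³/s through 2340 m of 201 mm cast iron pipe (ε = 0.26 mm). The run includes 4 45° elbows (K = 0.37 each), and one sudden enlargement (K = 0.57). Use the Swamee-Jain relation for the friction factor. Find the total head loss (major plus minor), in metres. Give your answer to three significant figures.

V = 4Q/(πD²) = 1.907 m/s; V²/2g = 0.1853 m
Re = 3.85×10^5, ε/D = 0.00129 → f = 0.02170 (Swamee-Jain)
Major: h_f = f(L/D)·V²/2g = 0.02170·11642·0.1853 = 46.81 m
Minor: ΣK = 2.05; h_m = ΣK·V²/2g = 0.3798 m
Total H_L = 46.81 + 0.3798 = 47.19 m

H_L ≈ 47.2 m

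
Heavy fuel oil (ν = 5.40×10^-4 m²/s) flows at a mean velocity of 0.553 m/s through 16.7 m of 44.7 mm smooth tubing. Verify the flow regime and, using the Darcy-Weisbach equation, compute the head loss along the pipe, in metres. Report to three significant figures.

h_f ≈ 8.14 m

Re = VD/ν = 0.553·0.04470/5.40×10^-4 = 45.8 → laminar (Re < 2300)
f = 64/Re = 1.398
h_f = f(L/D)V²/(2g) = 1.398·(16.7/0.04470)·0.553²/(2·9.81) = 8.141 m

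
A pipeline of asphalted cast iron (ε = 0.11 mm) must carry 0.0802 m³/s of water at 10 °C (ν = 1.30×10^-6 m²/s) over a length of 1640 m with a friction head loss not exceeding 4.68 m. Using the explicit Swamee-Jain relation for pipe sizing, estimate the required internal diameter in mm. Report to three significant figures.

Swamee-Jain (Type III): D = 0.66·[ε^1.25·(LQ²/(gh_f))^4.75 + ν·Q^9.4·(L/(gh_f))^5.2]^0.04
LQ²/(gh_f) = 0.2298; L/(gh_f) = 35.72
Term 1 = ε^1.25·(…)^4.75 = 1.04×10^-8; Term 2 = ν·Q^9.4·(…)^5.2 = 7.73×10^-9
D = 0.66·(1.04×10^-8 + 7.73×10^-9)^0.04 = 0.3235 m = 324 mm
Check: V = 0.976 m/s, Re = 2.43×10^5, f = 0.01768, h_f = 4.35 m ≈ 4.68 m ✓

D ≈ 324 mm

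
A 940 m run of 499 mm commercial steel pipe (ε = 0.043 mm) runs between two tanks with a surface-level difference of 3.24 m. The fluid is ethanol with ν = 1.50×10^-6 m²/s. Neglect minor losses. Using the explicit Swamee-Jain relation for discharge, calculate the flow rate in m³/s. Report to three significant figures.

Swamee-Jain (Type II): Q = -0.965·√(gD⁵h_f/L)·ln[ε/(3.7D) + √(3.17ν²L/(gD³h_f))]
√(gD⁵h_f/L) = √(9.81·0.499⁵·3.24/940) = 0.03234
ε/(3.7D) = 2.33×10^-5; √(3.17ν²L/(gD³h_f)) = 4.12×10^-5
Q = -0.965·0.03234·ln(6.449×10^-5) = 0.3012 m³/s
Check: V = 1.54 m/s, Re = 5.12×10^5, f = 0.01426, h_f = 3.25 m ≈ 3.24 m ✓

Q ≈ 0.301 m³/s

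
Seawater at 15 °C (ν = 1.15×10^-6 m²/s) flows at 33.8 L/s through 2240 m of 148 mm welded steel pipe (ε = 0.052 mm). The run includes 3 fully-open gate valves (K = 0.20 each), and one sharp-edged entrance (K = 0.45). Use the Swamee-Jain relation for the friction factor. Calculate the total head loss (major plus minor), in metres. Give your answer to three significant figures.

H_L ≈ 52.9 m

V = 4Q/(πD²) = 1.965 m/s; V²/2g = 0.1967 m
Re = 2.53×10^5, ε/D = 3.51×10^-4 → f = 0.01768 (Swamee-Jain)
Major: h_f = f(L/D)·V²/2g = 0.01768·15135·0.1967 = 52.65 m
Minor: ΣK = 1.05; h_m = ΣK·V²/2g = 0.2066 m
Total H_L = 52.65 + 0.2066 = 52.86 m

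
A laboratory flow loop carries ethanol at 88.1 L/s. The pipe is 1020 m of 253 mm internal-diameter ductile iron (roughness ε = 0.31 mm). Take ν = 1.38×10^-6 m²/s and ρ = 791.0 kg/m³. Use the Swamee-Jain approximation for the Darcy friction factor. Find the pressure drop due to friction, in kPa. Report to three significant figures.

V = 4Q/(πD²) = 4·0.0881/(π·0.253²) = 1.752 m/s
Re = VD/ν = 1.752·0.253/1.38×10^-6 = 3.21×10^5 → turbulent
ε/D = 0.31/253 = 0.00123
Swamee-Jain: f = 0.02158
h_f = f(L/D)V²/(2g) = 0.02158·(1020/0.253)·1.752²/(2·9.81) = 13.62 m
Δp = ρg·h_f = 791.0·9.81·13.62 = 105.7 kPa

Δp ≈ 106 kPa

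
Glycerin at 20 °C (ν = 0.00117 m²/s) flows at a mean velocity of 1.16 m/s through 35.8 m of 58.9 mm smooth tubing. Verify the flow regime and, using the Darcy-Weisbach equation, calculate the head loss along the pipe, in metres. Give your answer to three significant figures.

Re = VD/ν = 1.16·0.05890/0.00117 = 58.4 → laminar (Re < 2300)
f = 64/Re = 1.096
h_f = f(L/D)V²/(2g) = 1.096·(35.8/0.05890)·1.16²/(2·9.81) = 45.69 m

h_f ≈ 45.7 m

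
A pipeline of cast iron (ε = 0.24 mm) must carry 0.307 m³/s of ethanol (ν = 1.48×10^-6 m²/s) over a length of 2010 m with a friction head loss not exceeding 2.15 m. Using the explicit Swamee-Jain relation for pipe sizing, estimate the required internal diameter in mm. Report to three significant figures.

Swamee-Jain (Type III): D = 0.66·[ε^1.25·(LQ²/(gh_f))^4.75 + ν·Q^9.4·(L/(gh_f))^5.2]^0.04
LQ²/(gh_f) = 8.982; L/(gh_f) = 95.30
Term 1 = ε^1.25·(…)^4.75 = 1.01; Term 2 = ν·Q^9.4·(…)^5.2 = 0.437
D = 0.66·(1.01 + 0.437)^0.04 = 0.6698 m = 670 mm
Check: V = 0.871 m/s, Re = 3.94×10^5, f = 0.01709, h_f = 1.98 m ≈ 2.15 m ✓

D ≈ 670 mm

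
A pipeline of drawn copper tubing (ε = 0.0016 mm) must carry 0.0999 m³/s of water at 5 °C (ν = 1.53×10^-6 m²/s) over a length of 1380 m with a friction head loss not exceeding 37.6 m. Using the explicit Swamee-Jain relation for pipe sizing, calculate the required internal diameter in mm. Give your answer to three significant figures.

Swamee-Jain (Type III): D = 0.66·[ε^1.25·(LQ²/(gh_f))^4.75 + ν·Q^9.4·(L/(gh_f))^5.2]^0.04
LQ²/(gh_f) = 0.03734; L/(gh_f) = 3.741
Term 1 = ε^1.25·(…)^4.75 = 9.39×10^-15; Term 2 = ν·Q^9.4·(…)^5.2 = 5.76×10^-13
D = 0.66·(9.39×10^-15 + 5.76×10^-13)^0.04 = 0.2139 m = 214 mm
Check: V = 2.78 m/s, Re = 3.89×10^5, f = 0.01380, h_f = 35.1 m ≈ 37.6 m ✓

D ≈ 214 mm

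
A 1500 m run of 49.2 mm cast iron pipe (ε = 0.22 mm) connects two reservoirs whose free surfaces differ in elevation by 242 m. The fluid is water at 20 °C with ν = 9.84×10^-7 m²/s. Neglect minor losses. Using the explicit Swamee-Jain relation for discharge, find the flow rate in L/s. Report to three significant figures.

Swamee-Jain (Type II): Q = -0.965·√(gD⁵h_f/L)·ln[ε/(3.7D) + √(3.17ν²L/(gD³h_f))]
√(gD⁵h_f/L) = √(9.81·0.0492⁵·242/1500) = 6.755×10^-4
ε/(3.7D) = 0.00121; √(3.17ν²L/(gD³h_f)) = 1.28×10^-4
Q = -0.965·6.755×10^-4·ln(0.001336) = 0.004314 m³/s
Check: V = 2.27 m/s, Re = 1.13×10^5, f = 0.03050, h_f = 244 m ≈ 242 m ✓

Q ≈ 4.31 L/s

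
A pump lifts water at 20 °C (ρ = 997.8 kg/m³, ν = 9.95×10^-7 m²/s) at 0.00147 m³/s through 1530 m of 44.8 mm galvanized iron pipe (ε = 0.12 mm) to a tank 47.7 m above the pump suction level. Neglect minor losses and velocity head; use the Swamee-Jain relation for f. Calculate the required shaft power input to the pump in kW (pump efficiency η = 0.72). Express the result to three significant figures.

V = 4Q/(πD²) = 0.9325 m/s; Re = 4.20×10^4; ε/D = 0.00268; f = 0.02871
h_f = f(L/D)V²/2g = 43.47 m
Total head H = z + h_f = 47.7 + 43.47 = 91.17 m
P_hyd = ρgQH = 997.8·9.81·0.00147·91.17 = 1.312 kW
P_shaft = P_hyd/η = 1.312/0.72 = 1.822 kW

P_shaft ≈ 1.82 kW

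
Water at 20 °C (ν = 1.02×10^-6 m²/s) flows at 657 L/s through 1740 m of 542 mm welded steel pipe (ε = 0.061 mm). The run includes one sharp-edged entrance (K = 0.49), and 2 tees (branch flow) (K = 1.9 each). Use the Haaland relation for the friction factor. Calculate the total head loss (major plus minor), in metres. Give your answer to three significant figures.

H_L ≈ 19.2 m

V = 4Q/(πD²) = 2.848 m/s; V²/2g = 0.4133 m
Re = 1.51×10^6, ε/D = 1.13×10^-4 → f = 0.01314 (Haaland)
Major: h_f = f(L/D)·V²/2g = 0.01314·3210·0.4133 = 17.44 m
Minor: ΣK = 4.29; h_m = ΣK·V²/2g = 1.773 m
Total H_L = 17.44 + 1.773 = 19.21 m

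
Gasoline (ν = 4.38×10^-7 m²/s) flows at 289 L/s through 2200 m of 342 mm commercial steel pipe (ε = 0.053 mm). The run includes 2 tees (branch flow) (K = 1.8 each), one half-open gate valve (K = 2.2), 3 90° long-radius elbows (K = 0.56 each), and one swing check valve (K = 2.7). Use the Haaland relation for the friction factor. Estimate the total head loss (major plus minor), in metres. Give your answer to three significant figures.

V = 4Q/(πD²) = 3.146 m/s; V²/2g = 0.5044 m
Re = 2.46×10^6, ε/D = 1.55×10^-4 → f = 0.01351 (Haaland)
Major: h_f = f(L/D)·V²/2g = 0.01351·6433·0.5044 = 43.85 m
Minor: ΣK = 10.2; h_m = ΣK·V²/2g = 5.135 m
Total H_L = 43.85 + 5.135 = 48.98 m

H_L ≈ 49.0 m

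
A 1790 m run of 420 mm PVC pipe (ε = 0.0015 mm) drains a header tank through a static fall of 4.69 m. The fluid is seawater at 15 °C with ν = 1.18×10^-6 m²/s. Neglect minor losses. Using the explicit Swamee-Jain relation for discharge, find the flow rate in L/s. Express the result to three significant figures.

Q ≈ 175 L/s

Swamee-Jain (Type II): Q = -0.965·√(gD⁵h_f/L)·ln[ε/(3.7D) + √(3.17ν²L/(gD³h_f))]
√(gD⁵h_f/L) = √(9.81·0.420⁵·4.69/1790) = 0.01833
ε/(3.7D) = 9.65×10^-7; √(3.17ν²L/(gD³h_f)) = 4.81×10^-5
Q = -0.965·0.01833·ln(4.911×10^-5) = 0.1755 m³/s
Check: V = 1.27 m/s, Re = 4.51×10^5, f = 0.01339, h_f = 4.67 m ≈ 4.69 m ✓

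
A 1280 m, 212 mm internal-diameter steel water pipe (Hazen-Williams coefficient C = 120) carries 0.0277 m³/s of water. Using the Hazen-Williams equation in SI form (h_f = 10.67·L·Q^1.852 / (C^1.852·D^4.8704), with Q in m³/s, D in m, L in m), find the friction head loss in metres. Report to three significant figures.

h_f ≈ 4.80 m

h_f = 10.67·1280·0.0277^1.852 / (120^1.852·0.212^4.8704) = 4.800 m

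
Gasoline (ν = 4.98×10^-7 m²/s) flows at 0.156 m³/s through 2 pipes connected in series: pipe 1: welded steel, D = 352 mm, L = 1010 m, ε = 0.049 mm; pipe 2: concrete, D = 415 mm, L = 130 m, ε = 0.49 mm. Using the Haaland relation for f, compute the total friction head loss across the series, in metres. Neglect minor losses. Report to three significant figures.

H ≈ 5.61 m

Pipe 1: V = 1.603 m/s, Re = 1.13×10^6, ε/D = 1.39×10^-4, f = 0.01376, h_1 = f(L/D)V²/2g = 5.171 m
Pipe 2: V = 1.153 m/s, Re = 9.61×10^5, ε/D = 0.00118, f = 0.02074, h_2 = f(L/D)V²/2g = 0.4405 m
Series → Q common, losses add: H = Σh = 5.611 m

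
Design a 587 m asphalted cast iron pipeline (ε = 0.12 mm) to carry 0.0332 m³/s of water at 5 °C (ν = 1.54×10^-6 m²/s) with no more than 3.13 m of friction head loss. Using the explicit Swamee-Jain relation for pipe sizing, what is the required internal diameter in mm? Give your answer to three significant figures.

D ≈ 206 mm

Swamee-Jain (Type III): D = 0.66·[ε^1.25·(LQ²/(gh_f))^4.75 + ν·Q^9.4·(L/(gh_f))^5.2]^0.04
LQ²/(gh_f) = 0.02107; L/(gh_f) = 19.12
Term 1 = ε^1.25·(…)^4.75 = 1.37×10^-13; Term 2 = ν·Q^9.4·(…)^5.2 = 8.90×10^-14
D = 0.66·(1.37×10^-13 + 8.90×10^-14)^0.04 = 0.2059 m = 206 mm
Check: V = 0.997 m/s, Re = 1.33×10^5, f = 0.02010, h_f = 2.90 m ≈ 3.13 m ✓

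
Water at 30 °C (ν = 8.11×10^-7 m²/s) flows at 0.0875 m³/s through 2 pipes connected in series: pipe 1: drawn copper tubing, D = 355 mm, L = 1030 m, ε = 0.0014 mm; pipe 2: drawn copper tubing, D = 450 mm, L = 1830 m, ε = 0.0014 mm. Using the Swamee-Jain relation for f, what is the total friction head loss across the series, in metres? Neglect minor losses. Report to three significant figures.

H ≈ 2.49 m

Pipe 1: V = 0.8840 m/s, Re = 3.87×10^5, ε/D = 3.94×10^-6, f = 0.01377, h_1 = f(L/D)V²/2g = 1.591 m
Pipe 2: V = 0.5502 m/s, Re = 3.05×10^5, ε/D = 3.11×10^-6, f = 0.01436, h_2 = f(L/D)V²/2g = 0.9012 m
Series → Q common, losses add: H = Σh = 2.492 m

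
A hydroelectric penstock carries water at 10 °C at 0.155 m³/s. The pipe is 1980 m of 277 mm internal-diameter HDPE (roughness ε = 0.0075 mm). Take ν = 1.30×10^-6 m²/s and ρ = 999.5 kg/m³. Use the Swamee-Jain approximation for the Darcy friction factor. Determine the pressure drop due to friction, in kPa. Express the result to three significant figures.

V = 4Q/(πD²) = 4·0.155/(π·0.277²) = 2.572 m/s
Re = VD/ν = 2.572·0.277/1.30×10^-6 = 5.48×10^5 → turbulent
ε/D = 0.0075/277 = 2.71×10^-5
Swamee-Jain: f = 0.01332
h_f = f(L/D)V²/(2g) = 0.01332·(1980/0.277)·2.572²/(2·9.81) = 32.11 m
Δp = ρg·h_f = 999.5·9.81·32.11 = 314.9 kPa

Δp ≈ 315 kPa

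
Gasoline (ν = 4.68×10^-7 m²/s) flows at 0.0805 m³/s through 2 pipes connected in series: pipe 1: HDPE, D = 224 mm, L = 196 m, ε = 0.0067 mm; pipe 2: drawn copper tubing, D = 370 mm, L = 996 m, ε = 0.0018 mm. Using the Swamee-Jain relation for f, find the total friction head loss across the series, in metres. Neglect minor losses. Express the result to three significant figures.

H ≈ 3.28 m

Pipe 1: V = 2.043 m/s, Re = 9.78×10^5, ε/D = 2.99×10^-5, f = 0.01233, h_1 = f(L/D)V²/2g = 2.294 m
Pipe 2: V = 0.7487 m/s, Re = 5.92×10^5, ε/D = 4.86×10^-6, f = 0.01279, h_2 = f(L/D)V²/2g = 0.9838 m
Series → Q common, losses add: H = Σh = 3.278 m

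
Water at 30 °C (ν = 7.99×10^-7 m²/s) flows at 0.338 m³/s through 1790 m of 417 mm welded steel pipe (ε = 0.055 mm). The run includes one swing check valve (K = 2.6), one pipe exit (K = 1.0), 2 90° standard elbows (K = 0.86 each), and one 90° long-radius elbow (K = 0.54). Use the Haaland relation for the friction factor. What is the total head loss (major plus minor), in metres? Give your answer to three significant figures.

H_L ≈ 20.0 m

V = 4Q/(πD²) = 2.475 m/s; V²/2g = 0.3122 m
Re = 1.29×10^6, ε/D = 1.32×10^-4 → f = 0.01355 (Haaland)
Major: h_f = f(L/D)·V²/2g = 0.01355·4293·0.3122 = 18.16 m
Minor: ΣK = 5.86; h_m = ΣK·V²/2g = 1.829 m
Total H_L = 18.16 + 1.829 = 19.99 m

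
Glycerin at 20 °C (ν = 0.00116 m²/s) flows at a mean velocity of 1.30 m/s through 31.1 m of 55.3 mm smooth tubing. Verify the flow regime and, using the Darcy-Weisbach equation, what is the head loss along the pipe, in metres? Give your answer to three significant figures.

Re = VD/ν = 1.30·0.05530/0.00116 = 62.0 → laminar (Re < 2300)
f = 64/Re = 1.033
h_f = f(L/D)V²/(2g) = 1.033·(31.1/0.05530)·1.30²/(2·9.81) = 50.03 m

h_f ≈ 50.0 m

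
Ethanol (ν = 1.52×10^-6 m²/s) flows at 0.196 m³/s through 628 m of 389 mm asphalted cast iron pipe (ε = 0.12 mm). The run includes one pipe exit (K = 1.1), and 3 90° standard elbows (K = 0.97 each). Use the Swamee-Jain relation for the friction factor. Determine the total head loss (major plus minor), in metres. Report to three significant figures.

H_L ≈ 4.28 m

V = 4Q/(πD²) = 1.649 m/s; V²/2g = 0.1386 m
Re = 4.22×10^5, ε/D = 3.08×10^-4 → f = 0.01664 (Swamee-Jain)
Major: h_f = f(L/D)·V²/2g = 0.01664·1614·0.1386 = 3.724 m
Minor: ΣK = 4.01; h_m = ΣK·V²/2g = 0.5559 m
Total H_L = 3.724 + 0.5559 = 4.280 m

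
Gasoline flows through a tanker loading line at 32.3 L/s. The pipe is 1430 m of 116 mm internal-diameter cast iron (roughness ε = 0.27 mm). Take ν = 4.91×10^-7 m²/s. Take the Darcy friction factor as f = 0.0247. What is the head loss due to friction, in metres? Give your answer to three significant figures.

V = 4Q/(πD²) = 4·0.0323/(π·0.116²) = 3.056 m/s
h_f = f(L/D)V²/(2g) = 0.02470·(1430/0.116)·3.056²/(2·9.81) = 145.0 m

h_f ≈ 145 m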